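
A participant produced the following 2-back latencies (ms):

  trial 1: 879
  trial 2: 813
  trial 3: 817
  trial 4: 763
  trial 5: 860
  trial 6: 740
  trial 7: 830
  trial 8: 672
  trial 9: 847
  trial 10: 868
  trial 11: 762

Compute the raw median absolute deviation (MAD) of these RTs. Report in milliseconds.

Sorted: 672, 740, 762, 763, 813, 817, 830, 847, 860, 868, 879 → median = 817
|x − 817|: 62, 4, 0, 54, 43, 77, 13, 145, 30, 51, 55
Sorted deviations: 0, 4, 13, 30, 43, 51, 54, 55, 62, 77, 145 → MAD = 51

51 ms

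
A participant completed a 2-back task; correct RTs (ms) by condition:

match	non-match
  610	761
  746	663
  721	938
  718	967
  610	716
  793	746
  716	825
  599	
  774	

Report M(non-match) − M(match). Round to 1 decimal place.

103.7 ms

M(match) = 6287/9 = 698.556
M(non-match) = 5616/7 = 802.286
Difference = 802.286 − 698.556 = 103.730 ms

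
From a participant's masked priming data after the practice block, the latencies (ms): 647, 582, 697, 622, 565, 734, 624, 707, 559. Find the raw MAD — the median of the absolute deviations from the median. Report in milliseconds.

59 ms

Sorted: 559, 565, 582, 622, 624, 647, 697, 707, 734 → median = 624
|x − 624|: 23, 42, 73, 2, 59, 110, 0, 83, 65
Sorted deviations: 0, 2, 23, 42, 59, 65, 73, 83, 110 → MAD = 59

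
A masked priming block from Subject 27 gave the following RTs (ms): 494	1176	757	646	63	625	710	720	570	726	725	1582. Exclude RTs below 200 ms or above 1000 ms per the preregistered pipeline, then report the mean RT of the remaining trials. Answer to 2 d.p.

Excluded: 63, 1176, 1582
Retained (n=9): Σ = 5973
Mean = 5973/9 = 663.6667

663.67 ms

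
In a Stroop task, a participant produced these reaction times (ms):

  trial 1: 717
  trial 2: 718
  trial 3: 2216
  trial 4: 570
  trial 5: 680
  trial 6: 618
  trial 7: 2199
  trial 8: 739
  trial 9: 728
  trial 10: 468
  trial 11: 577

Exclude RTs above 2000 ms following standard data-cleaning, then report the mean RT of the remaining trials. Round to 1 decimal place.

646.1 ms

Excluded: 2199, 2216
Retained (n=9): Σ = 5815
Mean = 5815/9 = 646.1111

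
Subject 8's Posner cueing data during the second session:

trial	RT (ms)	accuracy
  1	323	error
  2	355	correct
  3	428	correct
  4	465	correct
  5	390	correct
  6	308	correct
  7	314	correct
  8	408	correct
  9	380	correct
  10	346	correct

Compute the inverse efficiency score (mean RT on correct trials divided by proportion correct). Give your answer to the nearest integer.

Correct trials (n=9): 355, 428, 465, 390, 308, 314, 408, 380, 346
Mean correct RT = 3394/9 = 377.1111 ms
Proportion correct = 9/10
IES = 377.1111 / (9/10) = 419.012 ms

419 ms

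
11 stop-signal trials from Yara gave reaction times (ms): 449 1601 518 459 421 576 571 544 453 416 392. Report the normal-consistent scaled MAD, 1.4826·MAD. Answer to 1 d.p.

Sorted: 392, 416, 421, 449, 453, 459, 518, 544, 571, 576, 1601 → median = 459
|x − 459| sorted: 0, 6, 10, 38, 43, 59, 67, 85, 112, 117, 1142 → MAD = 59
Robust SD ≈ 1.4826 × 59 = 87.473

87.5 ms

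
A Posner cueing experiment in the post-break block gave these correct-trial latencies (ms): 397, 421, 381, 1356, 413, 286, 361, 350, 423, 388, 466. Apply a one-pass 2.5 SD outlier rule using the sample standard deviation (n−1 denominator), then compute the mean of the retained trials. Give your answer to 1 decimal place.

388.6 ms

n = 11, ΣRT = 5242, M = 476.545
Σ(x−M)² = 872510.73; s = √(872510.73/10) = 295.383
Cutoffs: 476.545 ± 2.5·295.383 → [-261.9, 1215.0]
Outside: 1356 → excluded.
Retained (n=10): Σ = 3886, mean = 3886/10 = 388.600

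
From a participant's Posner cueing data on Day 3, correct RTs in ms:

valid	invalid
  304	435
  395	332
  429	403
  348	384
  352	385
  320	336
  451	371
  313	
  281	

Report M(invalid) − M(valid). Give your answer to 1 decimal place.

M(valid) = 3193/9 = 354.778
M(invalid) = 2646/7 = 378.000
Difference = 378.000 − 354.778 = 23.222 ms

23.2 ms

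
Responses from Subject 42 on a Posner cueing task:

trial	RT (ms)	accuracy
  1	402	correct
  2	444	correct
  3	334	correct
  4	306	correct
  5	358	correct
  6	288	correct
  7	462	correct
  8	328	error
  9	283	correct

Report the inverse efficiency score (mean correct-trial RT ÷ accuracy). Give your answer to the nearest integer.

405 ms

Correct trials (n=8): 402, 444, 334, 306, 358, 288, 462, 283
Mean correct RT = 2877/8 = 359.6250 ms
Proportion correct = 8/9
IES = 359.6250 / (8/9) = 404.578 ms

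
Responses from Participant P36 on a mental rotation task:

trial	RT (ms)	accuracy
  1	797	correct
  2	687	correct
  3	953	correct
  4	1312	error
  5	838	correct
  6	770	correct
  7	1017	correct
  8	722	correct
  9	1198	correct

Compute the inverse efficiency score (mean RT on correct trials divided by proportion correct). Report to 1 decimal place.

981.8 ms

Correct trials (n=8): 797, 687, 953, 838, 770, 1017, 722, 1198
Mean correct RT = 6982/8 = 872.7500 ms
Proportion correct = 8/9
IES = 872.7500 / (8/9) = 981.844 ms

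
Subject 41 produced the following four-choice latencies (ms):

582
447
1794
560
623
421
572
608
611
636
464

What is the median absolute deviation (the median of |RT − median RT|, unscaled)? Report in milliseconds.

41 ms

Sorted: 421, 447, 464, 560, 572, 582, 608, 611, 623, 636, 1794 → median = 582
|x − 582|: 0, 135, 1212, 22, 41, 161, 10, 26, 29, 54, 118
Sorted deviations: 0, 10, 22, 26, 29, 41, 54, 118, 135, 161, 1212 → MAD = 41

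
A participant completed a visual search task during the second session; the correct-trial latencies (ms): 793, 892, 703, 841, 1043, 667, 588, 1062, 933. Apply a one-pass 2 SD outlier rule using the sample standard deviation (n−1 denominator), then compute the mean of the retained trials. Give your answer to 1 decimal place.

835.8 ms

n = 9, ΣRT = 7522, M = 835.778
Σ(x−M)² = 216097.56; s = √(216097.56/8) = 164.354
Cutoffs: 835.778 ± 2·164.354 → [507.1, 1164.5]
No RTs fall outside the cutoffs; all 9 retained. Mean = 7522/9 = 835.778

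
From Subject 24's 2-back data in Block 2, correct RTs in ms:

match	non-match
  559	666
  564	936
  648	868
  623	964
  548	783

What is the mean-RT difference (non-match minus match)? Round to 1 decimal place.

M(match) = 2942/5 = 588.400
M(non-match) = 4217/5 = 843.400
Difference = 843.400 − 588.400 = 255.000 ms

255.0 ms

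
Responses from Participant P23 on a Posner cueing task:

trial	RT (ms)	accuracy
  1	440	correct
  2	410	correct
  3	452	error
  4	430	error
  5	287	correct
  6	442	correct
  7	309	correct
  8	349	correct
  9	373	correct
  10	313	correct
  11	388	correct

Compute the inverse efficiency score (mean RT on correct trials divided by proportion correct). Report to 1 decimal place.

449.6 ms

Correct trials (n=9): 440, 410, 287, 442, 309, 349, 373, 313, 388
Mean correct RT = 3311/9 = 367.8889 ms
Proportion correct = 9/11
IES = 367.8889 / (9/11) = 449.642 ms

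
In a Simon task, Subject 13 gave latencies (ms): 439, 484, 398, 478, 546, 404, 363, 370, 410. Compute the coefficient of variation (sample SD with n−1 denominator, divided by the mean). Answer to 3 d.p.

0.139

n = 9, Σ = 3892, M = 432.4444
Σ(x−M)² = 28892.222; s = √(28892.222/8) = 60.0960
CV = 60.0960 / 432.4444 = 0.13897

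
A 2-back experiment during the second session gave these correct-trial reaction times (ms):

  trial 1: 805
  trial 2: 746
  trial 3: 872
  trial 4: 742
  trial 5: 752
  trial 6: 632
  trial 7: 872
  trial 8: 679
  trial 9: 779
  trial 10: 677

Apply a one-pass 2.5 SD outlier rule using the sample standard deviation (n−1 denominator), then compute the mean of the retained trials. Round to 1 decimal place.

755.6 ms

n = 10, ΣRT = 7556, M = 755.600
Σ(x−M)² = 57698.40; s = √(57698.40/9) = 80.068
Cutoffs: 755.600 ± 2.5·80.068 → [555.4, 955.8]
No RTs fall outside the cutoffs; all 10 retained. Mean = 7556/10 = 755.600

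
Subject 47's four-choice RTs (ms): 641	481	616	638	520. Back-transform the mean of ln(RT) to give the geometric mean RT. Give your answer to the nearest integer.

ln(RT): 6.4630, 6.1759, 6.4232, 6.4583, 6.2538
Mean ln(RT) = 31.7743/5 = 6.35486
Geometric mean = exp(6.35486) = 575.28 ms

575 ms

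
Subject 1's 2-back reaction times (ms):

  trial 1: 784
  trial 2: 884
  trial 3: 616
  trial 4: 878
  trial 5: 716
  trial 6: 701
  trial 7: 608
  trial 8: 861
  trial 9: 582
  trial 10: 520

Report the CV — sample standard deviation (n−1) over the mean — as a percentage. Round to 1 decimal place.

n = 10, Σ = 7150, M = 715.0000
Σ(x−M)² = 158368.000; s = √(158368.000/9) = 132.6516
CV = 132.6516 / 715.0000 = 0.18553 = 18.553%

18.6%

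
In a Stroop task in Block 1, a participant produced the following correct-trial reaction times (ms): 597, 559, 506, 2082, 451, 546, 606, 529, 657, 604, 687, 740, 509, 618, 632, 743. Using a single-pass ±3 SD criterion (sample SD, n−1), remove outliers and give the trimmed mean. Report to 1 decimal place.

n = 16, ΣRT = 11066, M = 691.625
Σ(x−M)² = 2163233.75; s = √(2163233.75/15) = 379.757
Cutoffs: 691.625 ± 3·379.757 → [-447.6, 1830.9]
Outside: 2082 → excluded.
Retained (n=15): Σ = 8984, mean = 8984/15 = 598.933

598.9 ms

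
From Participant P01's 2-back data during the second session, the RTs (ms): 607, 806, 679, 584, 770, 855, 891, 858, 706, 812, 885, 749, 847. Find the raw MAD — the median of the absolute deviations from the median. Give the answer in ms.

57 ms

Sorted: 584, 607, 679, 706, 749, 770, 806, 812, 847, 855, 858, 885, 891 → median = 806
|x − 806|: 199, 0, 127, 222, 36, 49, 85, 52, 100, 6, 79, 57, 41
Sorted deviations: 0, 6, 36, 41, 49, 52, 57, 79, 85, 100, 127, 199, 222 → MAD = 57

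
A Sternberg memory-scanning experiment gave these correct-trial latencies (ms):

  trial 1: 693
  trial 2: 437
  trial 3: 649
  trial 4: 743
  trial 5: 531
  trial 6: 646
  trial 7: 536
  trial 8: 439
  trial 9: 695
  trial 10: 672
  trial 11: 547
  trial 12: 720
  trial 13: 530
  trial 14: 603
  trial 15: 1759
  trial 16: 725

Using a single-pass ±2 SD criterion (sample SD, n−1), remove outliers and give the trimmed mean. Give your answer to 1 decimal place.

611.1 ms

n = 16, ΣRT = 10925, M = 682.812
Σ(x−M)² = 1380468.44; s = √(1380468.44/15) = 303.366
Cutoffs: 682.812 ± 2·303.366 → [76.1, 1289.5]
Outside: 1759 → excluded.
Retained (n=15): Σ = 9166, mean = 9166/15 = 611.067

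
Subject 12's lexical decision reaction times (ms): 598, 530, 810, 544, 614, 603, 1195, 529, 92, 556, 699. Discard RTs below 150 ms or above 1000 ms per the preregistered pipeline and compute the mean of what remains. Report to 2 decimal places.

Excluded: 92, 1195
Retained (n=9): Σ = 5483
Mean = 5483/9 = 609.2222

609.22 ms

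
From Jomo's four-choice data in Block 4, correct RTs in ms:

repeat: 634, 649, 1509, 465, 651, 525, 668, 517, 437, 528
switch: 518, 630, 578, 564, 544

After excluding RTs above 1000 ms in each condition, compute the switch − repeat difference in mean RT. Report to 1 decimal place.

repeat: exclude 1509
M(repeat) = 5074/9 = 563.778
M(switch) = 2834/5 = 566.800
Difference = 566.800 − 563.778 = 3.022 ms

3.0 ms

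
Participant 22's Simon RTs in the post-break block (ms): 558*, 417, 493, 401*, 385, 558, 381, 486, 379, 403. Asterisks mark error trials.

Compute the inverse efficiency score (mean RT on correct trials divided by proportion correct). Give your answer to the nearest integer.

Correct trials (n=8): 417, 493, 385, 558, 381, 486, 379, 403
Mean correct RT = 3502/8 = 437.7500 ms
Proportion correct = 8/10
IES = 437.7500 / (8/10) = 547.188 ms

547 ms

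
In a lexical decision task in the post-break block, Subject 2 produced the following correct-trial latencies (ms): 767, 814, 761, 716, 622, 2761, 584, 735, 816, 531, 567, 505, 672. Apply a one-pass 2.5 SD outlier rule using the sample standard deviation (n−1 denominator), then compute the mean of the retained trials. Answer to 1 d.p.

674.2 ms

n = 13, ΣRT = 10851, M = 834.692
Σ(x−M)² = 4152616.77; s = √(4152616.77/12) = 588.261
Cutoffs: 834.692 ± 2.5·588.261 → [-636.0, 2305.3]
Outside: 2761 → excluded.
Retained (n=12): Σ = 8090, mean = 8090/12 = 674.167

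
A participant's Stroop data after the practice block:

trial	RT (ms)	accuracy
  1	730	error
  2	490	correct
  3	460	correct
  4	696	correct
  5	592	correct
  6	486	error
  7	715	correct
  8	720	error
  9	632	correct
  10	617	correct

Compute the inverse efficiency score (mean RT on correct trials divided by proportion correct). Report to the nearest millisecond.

Correct trials (n=7): 490, 460, 696, 592, 715, 632, 617
Mean correct RT = 4202/7 = 600.2857 ms
Proportion correct = 7/10
IES = 600.2857 / (7/10) = 857.551 ms

858 ms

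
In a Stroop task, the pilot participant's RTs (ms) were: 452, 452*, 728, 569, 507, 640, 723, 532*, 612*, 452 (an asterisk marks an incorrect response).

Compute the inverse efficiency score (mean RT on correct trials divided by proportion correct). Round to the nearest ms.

Correct trials (n=7): 452, 728, 569, 507, 640, 723, 452
Mean correct RT = 4071/7 = 581.5714 ms
Proportion correct = 7/10
IES = 581.5714 / (7/10) = 830.816 ms

831 ms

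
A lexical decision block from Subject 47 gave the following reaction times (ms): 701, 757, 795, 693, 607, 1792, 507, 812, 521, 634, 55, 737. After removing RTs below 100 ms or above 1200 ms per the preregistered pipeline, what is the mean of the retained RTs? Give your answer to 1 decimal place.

676.4 ms

Excluded: 55, 1792
Retained (n=10): Σ = 6764
Mean = 6764/10 = 676.4000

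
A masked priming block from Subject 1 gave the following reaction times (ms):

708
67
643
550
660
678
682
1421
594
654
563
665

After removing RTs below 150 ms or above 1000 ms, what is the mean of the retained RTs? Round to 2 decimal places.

639.70 ms

Excluded: 67, 1421
Retained (n=10): Σ = 6397
Mean = 6397/10 = 639.7000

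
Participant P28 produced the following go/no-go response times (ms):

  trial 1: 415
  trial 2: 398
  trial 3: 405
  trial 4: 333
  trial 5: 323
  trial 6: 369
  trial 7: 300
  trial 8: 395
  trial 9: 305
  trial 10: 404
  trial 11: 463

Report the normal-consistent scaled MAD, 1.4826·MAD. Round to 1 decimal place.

38.5 ms

Sorted: 300, 305, 323, 333, 369, 395, 398, 404, 405, 415, 463 → median = 395
|x − 395| sorted: 0, 3, 9, 10, 20, 26, 62, 68, 72, 90, 95 → MAD = 26
Robust SD ≈ 1.4826 × 26 = 38.548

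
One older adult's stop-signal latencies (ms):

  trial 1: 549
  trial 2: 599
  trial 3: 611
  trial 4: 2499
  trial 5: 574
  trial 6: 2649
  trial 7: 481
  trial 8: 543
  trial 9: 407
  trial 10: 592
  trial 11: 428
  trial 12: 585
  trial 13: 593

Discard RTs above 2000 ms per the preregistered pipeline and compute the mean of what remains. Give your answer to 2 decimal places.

Excluded: 2499, 2649
Retained (n=11): Σ = 5962
Mean = 5962/11 = 542.0000

542.00 ms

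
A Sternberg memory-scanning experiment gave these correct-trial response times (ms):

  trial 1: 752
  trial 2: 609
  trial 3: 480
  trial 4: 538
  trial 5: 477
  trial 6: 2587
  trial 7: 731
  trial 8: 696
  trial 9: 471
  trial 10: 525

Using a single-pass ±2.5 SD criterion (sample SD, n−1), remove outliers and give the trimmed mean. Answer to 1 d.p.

586.6 ms

n = 10, ΣRT = 7866, M = 786.600
Σ(x−M)² = 3705174.40; s = √(3705174.40/9) = 641.628
Cutoffs: 786.600 ± 2.5·641.628 → [-817.5, 2390.7]
Outside: 2587 → excluded.
Retained (n=9): Σ = 5279, mean = 5279/9 = 586.556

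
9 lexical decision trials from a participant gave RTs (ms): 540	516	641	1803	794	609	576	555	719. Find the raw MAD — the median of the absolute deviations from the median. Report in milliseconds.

Sorted: 516, 540, 555, 576, 609, 641, 719, 794, 1803 → median = 609
|x − 609|: 69, 93, 32, 1194, 185, 0, 33, 54, 110
Sorted deviations: 0, 32, 33, 54, 69, 93, 110, 185, 1194 → MAD = 69

69 ms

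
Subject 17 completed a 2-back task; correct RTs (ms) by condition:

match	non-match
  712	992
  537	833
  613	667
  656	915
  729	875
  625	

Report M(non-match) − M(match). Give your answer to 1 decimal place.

M(match) = 3872/6 = 645.333
M(non-match) = 4282/5 = 856.400
Difference = 856.400 − 645.333 = 211.067 ms

211.1 ms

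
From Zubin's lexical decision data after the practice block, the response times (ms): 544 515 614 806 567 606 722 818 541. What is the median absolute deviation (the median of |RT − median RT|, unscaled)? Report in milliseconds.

65 ms

Sorted: 515, 541, 544, 567, 606, 614, 722, 806, 818 → median = 606
|x − 606|: 62, 91, 8, 200, 39, 0, 116, 212, 65
Sorted deviations: 0, 8, 39, 62, 65, 91, 116, 200, 212 → MAD = 65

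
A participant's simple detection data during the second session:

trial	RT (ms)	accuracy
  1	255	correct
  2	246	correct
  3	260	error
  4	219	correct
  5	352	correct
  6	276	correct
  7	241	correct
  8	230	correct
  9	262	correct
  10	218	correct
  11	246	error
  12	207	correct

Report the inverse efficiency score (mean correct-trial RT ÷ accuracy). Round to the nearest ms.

Correct trials (n=10): 255, 246, 219, 352, 276, 241, 230, 262, 218, 207
Mean correct RT = 2506/10 = 250.6000 ms
Proportion correct = 10/12
IES = 250.6000 / (10/12) = 300.720 ms

301 ms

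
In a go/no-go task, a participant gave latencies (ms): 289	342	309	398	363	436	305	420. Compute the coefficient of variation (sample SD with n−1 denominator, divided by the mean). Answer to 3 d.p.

0.156

n = 8, Σ = 2862, M = 357.7500
Σ(x−M)² = 21779.500; s = √(21779.500/7) = 55.7795
CV = 55.7795 / 357.7500 = 0.15592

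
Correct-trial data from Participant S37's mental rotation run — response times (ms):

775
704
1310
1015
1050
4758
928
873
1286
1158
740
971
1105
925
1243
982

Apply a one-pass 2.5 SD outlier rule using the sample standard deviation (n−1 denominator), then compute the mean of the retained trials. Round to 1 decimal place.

1004.3 ms

n = 16, ΣRT = 19823, M = 1238.938
Σ(x−M)² = 13718708.94; s = √(13718708.94/15) = 956.337
Cutoffs: 1238.938 ± 2.5·956.337 → [-1151.9, 3629.8]
Outside: 4758 → excluded.
Retained (n=15): Σ = 15065, mean = 15065/15 = 1004.333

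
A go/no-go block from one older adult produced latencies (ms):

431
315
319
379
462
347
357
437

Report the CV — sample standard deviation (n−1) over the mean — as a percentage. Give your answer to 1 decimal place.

14.8%

n = 8, Σ = 3047, M = 380.8750
Σ(x−M)² = 22132.875; s = √(22132.875/7) = 56.2302
CV = 56.2302 / 380.8750 = 0.14763 = 14.763%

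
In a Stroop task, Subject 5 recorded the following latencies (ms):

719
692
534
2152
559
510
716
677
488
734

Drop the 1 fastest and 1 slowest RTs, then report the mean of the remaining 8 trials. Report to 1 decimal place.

Sorted: 488, 510, 534, 559, 677, 692, 716, 719, 734, 2152
Drop lowest 1 (488) and highest 1 (2152)
Remaining (n=8): Σ = 5141, mean = 5141/8 = 642.625

642.6 ms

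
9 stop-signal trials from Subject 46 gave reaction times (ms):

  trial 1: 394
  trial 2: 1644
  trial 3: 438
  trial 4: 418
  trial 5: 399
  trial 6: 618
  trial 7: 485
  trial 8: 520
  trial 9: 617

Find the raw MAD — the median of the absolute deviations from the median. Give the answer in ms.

Sorted: 394, 399, 418, 438, 485, 520, 617, 618, 1644 → median = 485
|x − 485|: 91, 1159, 47, 67, 86, 133, 0, 35, 132
Sorted deviations: 0, 35, 47, 67, 86, 91, 132, 133, 1159 → MAD = 86

86 ms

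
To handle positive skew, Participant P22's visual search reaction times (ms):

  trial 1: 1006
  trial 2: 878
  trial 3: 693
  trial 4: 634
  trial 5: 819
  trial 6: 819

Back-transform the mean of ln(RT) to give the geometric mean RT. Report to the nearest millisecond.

799 ms

ln(RT): 6.9137, 6.7776, 6.5410, 6.4520, 6.7081, 6.7081
Mean ln(RT) = 40.1006/6 = 6.68344
Geometric mean = exp(6.68344) = 799.06 ms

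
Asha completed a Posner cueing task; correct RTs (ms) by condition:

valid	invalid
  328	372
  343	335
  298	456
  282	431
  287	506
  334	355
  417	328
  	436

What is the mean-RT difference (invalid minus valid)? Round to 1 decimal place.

M(valid) = 2289/7 = 327.000
M(invalid) = 3219/8 = 402.375
Difference = 402.375 − 327.000 = 75.375 ms

75.4 ms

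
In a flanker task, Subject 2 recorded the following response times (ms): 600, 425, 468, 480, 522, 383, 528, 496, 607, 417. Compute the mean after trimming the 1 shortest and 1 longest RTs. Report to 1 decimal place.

492.0 ms

Sorted: 383, 417, 425, 468, 480, 496, 522, 528, 600, 607
Drop lowest 1 (383) and highest 1 (607)
Remaining (n=8): Σ = 3936, mean = 3936/8 = 492.000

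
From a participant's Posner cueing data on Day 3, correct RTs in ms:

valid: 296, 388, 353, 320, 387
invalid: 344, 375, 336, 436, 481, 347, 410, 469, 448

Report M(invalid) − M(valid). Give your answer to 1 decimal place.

56.3 ms

M(valid) = 1744/5 = 348.800
M(invalid) = 3646/9 = 405.111
Difference = 405.111 − 348.800 = 56.311 ms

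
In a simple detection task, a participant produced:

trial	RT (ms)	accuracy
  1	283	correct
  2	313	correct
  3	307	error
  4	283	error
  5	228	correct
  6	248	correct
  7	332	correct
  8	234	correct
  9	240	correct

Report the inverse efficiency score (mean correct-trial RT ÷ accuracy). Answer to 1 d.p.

344.9 ms

Correct trials (n=7): 283, 313, 228, 248, 332, 234, 240
Mean correct RT = 1878/7 = 268.2857 ms
Proportion correct = 7/9
IES = 268.2857 / (7/9) = 344.939 ms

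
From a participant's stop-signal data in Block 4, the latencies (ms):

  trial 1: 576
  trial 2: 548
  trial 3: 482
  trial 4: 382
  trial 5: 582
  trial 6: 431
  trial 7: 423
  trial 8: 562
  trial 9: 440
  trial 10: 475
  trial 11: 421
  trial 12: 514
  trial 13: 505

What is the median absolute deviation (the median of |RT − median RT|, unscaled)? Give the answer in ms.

59 ms

Sorted: 382, 421, 423, 431, 440, 475, 482, 505, 514, 548, 562, 576, 582 → median = 482
|x − 482|: 94, 66, 0, 100, 100, 51, 59, 80, 42, 7, 61, 32, 23
Sorted deviations: 0, 7, 23, 32, 42, 51, 59, 61, 66, 80, 94, 100, 100 → MAD = 59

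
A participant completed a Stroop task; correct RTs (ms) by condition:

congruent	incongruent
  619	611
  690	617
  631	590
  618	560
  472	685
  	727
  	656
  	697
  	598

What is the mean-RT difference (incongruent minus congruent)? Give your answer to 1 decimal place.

M(congruent) = 3030/5 = 606.000
M(incongruent) = 5741/9 = 637.889
Difference = 637.889 − 606.000 = 31.889 ms

31.9 ms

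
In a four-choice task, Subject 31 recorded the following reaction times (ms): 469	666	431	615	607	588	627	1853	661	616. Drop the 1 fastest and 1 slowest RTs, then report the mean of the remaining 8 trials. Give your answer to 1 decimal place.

Sorted: 431, 469, 588, 607, 615, 616, 627, 661, 666, 1853
Drop lowest 1 (431) and highest 1 (1853)
Remaining (n=8): Σ = 4849, mean = 4849/8 = 606.125

606.1 ms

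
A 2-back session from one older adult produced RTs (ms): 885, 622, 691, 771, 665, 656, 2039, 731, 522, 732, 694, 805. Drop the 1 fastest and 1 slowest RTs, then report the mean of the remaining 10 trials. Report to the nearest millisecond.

Sorted: 522, 622, 656, 665, 691, 694, 731, 732, 771, 805, 885, 2039
Drop lowest 1 (522) and highest 1 (2039)
Remaining (n=10): Σ = 7252, mean = 7252/10 = 725.200

725 ms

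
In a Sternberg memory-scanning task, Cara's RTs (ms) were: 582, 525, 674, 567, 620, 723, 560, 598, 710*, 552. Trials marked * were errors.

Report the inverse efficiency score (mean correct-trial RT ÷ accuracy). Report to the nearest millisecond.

Correct trials (n=9): 582, 525, 674, 567, 620, 723, 560, 598, 552
Mean correct RT = 5401/9 = 600.1111 ms
Proportion correct = 9/10
IES = 600.1111 / (9/10) = 666.790 ms

667 ms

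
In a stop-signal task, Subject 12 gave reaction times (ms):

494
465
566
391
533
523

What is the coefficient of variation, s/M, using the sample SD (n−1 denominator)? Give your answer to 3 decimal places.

0.124

n = 6, Σ = 2972, M = 495.3333
Σ(x−M)² = 18985.333; s = √(18985.333/5) = 61.6203
CV = 61.6203 / 495.3333 = 0.12440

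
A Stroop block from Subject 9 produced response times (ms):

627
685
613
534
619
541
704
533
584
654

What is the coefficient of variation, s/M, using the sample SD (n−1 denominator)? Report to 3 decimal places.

n = 10, Σ = 6094, M = 609.4000
Σ(x−M)² = 33914.400; s = √(33914.400/9) = 61.3862
CV = 61.3862 / 609.4000 = 0.10073

0.101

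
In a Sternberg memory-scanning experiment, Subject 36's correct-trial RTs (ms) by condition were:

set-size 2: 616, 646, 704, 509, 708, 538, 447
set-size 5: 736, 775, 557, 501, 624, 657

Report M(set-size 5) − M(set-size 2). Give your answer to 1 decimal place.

46.2 ms

M(set-size 2) = 4168/7 = 595.429
M(set-size 5) = 3850/6 = 641.667
Difference = 641.667 − 595.429 = 46.238 ms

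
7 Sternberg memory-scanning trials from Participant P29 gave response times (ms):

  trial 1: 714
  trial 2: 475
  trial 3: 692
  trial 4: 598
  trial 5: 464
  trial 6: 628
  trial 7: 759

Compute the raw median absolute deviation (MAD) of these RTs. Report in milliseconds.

Sorted: 464, 475, 598, 628, 692, 714, 759 → median = 628
|x − 628|: 86, 153, 64, 30, 164, 0, 131
Sorted deviations: 0, 30, 64, 86, 131, 153, 164 → MAD = 86

86 ms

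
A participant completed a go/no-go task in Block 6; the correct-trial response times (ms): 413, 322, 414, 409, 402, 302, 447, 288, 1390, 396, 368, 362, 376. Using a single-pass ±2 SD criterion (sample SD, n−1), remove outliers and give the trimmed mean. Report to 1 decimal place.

n = 13, ΣRT = 5889, M = 453.000
Σ(x−M)² = 977534.00; s = √(977534.00/12) = 285.414
Cutoffs: 453.000 ± 2·285.414 → [-117.8, 1023.8]
Outside: 1390 → excluded.
Retained (n=12): Σ = 4499, mean = 4499/12 = 374.917

374.9 ms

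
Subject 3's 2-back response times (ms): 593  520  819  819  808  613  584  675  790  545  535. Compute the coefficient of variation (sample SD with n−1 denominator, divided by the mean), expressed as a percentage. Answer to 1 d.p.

18.5%

n = 11, Σ = 7301, M = 663.7273
Σ(x−M)² = 150362.182; s = √(150362.182/10) = 122.6223
CV = 122.6223 / 663.7273 = 0.18475 = 18.475%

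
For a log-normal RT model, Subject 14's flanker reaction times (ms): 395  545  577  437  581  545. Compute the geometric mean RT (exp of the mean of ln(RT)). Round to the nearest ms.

ln(RT): 5.9789, 6.3008, 6.3578, 6.0799, 6.3648, 6.3008
Mean ln(RT) = 37.3830/6 = 6.23050
Geometric mean = exp(6.23050) = 508.01 ms

508 ms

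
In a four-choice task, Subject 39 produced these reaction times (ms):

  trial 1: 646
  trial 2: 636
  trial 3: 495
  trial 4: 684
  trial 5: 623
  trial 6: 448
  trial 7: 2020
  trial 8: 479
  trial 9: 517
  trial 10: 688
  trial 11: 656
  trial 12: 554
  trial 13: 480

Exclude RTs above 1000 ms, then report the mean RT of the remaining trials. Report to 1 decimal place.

Excluded: 2020
Retained (n=12): Σ = 6906
Mean = 6906/12 = 575.5000

575.5 ms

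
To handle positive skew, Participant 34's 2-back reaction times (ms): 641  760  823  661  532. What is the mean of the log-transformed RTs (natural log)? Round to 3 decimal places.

6.516

ln(RT): 6.4630, 6.6333, 6.7130, 6.4938, 6.2766
Σ ln(RT) = 32.5797
Mean = 32.5797/5 = 6.51594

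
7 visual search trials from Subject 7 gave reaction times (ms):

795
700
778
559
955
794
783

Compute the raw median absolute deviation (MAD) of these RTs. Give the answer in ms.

12 ms

Sorted: 559, 700, 778, 783, 794, 795, 955 → median = 783
|x − 783|: 12, 83, 5, 224, 172, 11, 0
Sorted deviations: 0, 5, 11, 12, 83, 172, 224 → MAD = 12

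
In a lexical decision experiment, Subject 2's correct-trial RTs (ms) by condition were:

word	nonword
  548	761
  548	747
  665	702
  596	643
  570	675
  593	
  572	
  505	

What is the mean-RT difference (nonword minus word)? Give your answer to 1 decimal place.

M(word) = 4597/8 = 574.625
M(nonword) = 3528/5 = 705.600
Difference = 705.600 − 574.625 = 130.975 ms

131.0 ms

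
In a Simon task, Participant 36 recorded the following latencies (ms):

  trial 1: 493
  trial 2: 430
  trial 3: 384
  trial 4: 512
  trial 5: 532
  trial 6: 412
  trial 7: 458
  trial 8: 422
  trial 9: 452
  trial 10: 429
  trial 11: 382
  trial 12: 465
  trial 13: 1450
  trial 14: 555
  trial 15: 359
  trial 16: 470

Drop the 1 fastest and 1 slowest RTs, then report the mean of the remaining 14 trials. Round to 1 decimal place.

456.9 ms

Sorted: 359, 382, 384, 412, 422, 429, 430, 452, 458, 465, 470, 493, 512, 532, 555, 1450
Drop lowest 1 (359) and highest 1 (1450)
Remaining (n=14): Σ = 6396, mean = 6396/14 = 456.857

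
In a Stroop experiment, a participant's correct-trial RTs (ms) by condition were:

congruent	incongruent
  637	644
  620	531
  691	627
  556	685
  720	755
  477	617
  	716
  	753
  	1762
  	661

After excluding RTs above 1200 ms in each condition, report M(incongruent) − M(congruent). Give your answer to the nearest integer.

49 ms

incongruent: exclude 1762
M(congruent) = 3701/6 = 616.833
M(incongruent) = 5989/9 = 665.444
Difference = 665.444 − 616.833 = 48.611 ms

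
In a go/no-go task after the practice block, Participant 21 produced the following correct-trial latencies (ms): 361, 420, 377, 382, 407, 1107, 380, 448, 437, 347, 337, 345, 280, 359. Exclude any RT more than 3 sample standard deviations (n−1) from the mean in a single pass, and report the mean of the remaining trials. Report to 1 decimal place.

375.4 ms

n = 14, ΣRT = 5987, M = 427.643
Σ(x−M)² = 521931.21; s = √(521931.21/13) = 200.371
Cutoffs: 427.643 ± 3·200.371 → [-173.5, 1028.8]
Outside: 1107 → excluded.
Retained (n=13): Σ = 4880, mean = 4880/13 = 375.385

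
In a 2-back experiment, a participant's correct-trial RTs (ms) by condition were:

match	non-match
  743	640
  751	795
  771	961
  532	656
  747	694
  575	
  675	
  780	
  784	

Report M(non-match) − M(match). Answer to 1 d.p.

M(match) = 6358/9 = 706.444
M(non-match) = 3746/5 = 749.200
Difference = 749.200 − 706.444 = 42.756 ms

42.8 ms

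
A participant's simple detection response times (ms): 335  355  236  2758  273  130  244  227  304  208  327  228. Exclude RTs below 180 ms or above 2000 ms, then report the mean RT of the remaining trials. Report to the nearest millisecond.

Excluded: 130, 2758
Retained (n=10): Σ = 2737
Mean = 2737/10 = 273.7000

274 ms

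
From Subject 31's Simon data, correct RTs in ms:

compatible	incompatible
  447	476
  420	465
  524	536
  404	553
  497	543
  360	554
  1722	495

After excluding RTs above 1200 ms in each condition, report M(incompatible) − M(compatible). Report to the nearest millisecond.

75 ms

compatible: exclude 1722
M(compatible) = 2652/6 = 442.000
M(incompatible) = 3622/7 = 517.429
Difference = 517.429 − 442.000 = 75.429 ms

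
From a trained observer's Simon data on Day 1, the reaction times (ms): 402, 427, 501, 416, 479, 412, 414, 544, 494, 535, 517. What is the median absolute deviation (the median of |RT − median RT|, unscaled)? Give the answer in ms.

56 ms

Sorted: 402, 412, 414, 416, 427, 479, 494, 501, 517, 535, 544 → median = 479
|x − 479|: 77, 52, 22, 63, 0, 67, 65, 65, 15, 56, 38
Sorted deviations: 0, 15, 22, 38, 52, 56, 63, 65, 65, 67, 77 → MAD = 56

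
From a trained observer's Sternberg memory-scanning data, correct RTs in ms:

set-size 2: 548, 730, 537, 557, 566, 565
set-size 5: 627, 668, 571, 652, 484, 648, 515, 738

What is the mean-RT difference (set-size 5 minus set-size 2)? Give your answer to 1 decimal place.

29.0 ms

M(set-size 2) = 3503/6 = 583.833
M(set-size 5) = 4903/8 = 612.875
Difference = 612.875 − 583.833 = 29.042 ms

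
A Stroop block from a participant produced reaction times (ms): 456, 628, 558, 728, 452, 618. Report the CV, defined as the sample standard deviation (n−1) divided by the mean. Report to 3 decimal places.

0.187

n = 6, Σ = 3440, M = 573.3333
Σ(x−M)² = 57629.333; s = √(57629.333/5) = 107.3586
CV = 107.3586 / 573.3333 = 0.18725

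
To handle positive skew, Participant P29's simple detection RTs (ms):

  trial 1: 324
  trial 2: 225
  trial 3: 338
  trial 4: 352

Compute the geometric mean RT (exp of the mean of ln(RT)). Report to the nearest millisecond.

305 ms

ln(RT): 5.7807, 5.4161, 5.8230, 5.8636
Mean ln(RT) = 22.8835/4 = 5.72088
Geometric mean = exp(5.72088) = 305.17 ms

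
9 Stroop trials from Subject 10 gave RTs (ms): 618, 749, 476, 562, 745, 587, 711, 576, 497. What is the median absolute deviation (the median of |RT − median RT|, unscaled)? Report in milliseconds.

Sorted: 476, 497, 562, 576, 587, 618, 711, 745, 749 → median = 587
|x − 587|: 31, 162, 111, 25, 158, 0, 124, 11, 90
Sorted deviations: 0, 11, 25, 31, 90, 111, 124, 158, 162 → MAD = 90

90 ms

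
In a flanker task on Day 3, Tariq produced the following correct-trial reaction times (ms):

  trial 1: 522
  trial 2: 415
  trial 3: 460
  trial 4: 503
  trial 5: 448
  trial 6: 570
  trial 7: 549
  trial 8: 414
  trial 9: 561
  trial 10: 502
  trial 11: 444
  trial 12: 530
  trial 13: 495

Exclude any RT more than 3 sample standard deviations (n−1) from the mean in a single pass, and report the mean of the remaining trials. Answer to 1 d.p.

n = 13, ΣRT = 6413, M = 493.308
Σ(x−M)² = 33922.77; s = √(33922.77/12) = 53.169
Cutoffs: 493.308 ± 3·53.169 → [333.8, 652.8]
No RTs fall outside the cutoffs; all 13 retained. Mean = 6413/13 = 493.308

493.3 ms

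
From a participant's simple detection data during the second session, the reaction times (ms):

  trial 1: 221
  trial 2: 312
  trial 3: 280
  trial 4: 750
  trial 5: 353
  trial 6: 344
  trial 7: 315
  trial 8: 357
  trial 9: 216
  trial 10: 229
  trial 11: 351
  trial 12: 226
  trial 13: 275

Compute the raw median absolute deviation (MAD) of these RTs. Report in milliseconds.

Sorted: 216, 221, 226, 229, 275, 280, 312, 315, 344, 351, 353, 357, 750 → median = 312
|x − 312|: 91, 0, 32, 438, 41, 32, 3, 45, 96, 83, 39, 86, 37
Sorted deviations: 0, 3, 32, 32, 37, 39, 41, 45, 83, 86, 91, 96, 438 → MAD = 41

41 ms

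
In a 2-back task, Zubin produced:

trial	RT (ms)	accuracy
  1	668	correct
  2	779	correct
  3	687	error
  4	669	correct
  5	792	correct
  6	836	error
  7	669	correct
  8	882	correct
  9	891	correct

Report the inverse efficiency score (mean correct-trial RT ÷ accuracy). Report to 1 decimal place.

982.7 ms

Correct trials (n=7): 668, 779, 669, 792, 669, 882, 891
Mean correct RT = 5350/7 = 764.2857 ms
Proportion correct = 7/9
IES = 764.2857 / (7/9) = 982.653 ms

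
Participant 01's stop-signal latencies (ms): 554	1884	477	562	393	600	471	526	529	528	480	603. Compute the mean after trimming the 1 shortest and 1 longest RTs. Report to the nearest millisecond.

533 ms

Sorted: 393, 471, 477, 480, 526, 528, 529, 554, 562, 600, 603, 1884
Drop lowest 1 (393) and highest 1 (1884)
Remaining (n=10): Σ = 5330, mean = 5330/10 = 533.000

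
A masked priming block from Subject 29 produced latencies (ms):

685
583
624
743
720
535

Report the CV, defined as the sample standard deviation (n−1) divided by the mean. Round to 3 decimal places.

n = 6, Σ = 3890, M = 648.3333
Σ(x−M)² = 33147.333; s = √(33147.333/5) = 81.4215
CV = 81.4215 / 648.3333 = 0.12559

0.126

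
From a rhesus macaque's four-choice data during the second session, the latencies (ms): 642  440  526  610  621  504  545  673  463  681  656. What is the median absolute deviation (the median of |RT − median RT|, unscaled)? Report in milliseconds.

65 ms

Sorted: 440, 463, 504, 526, 545, 610, 621, 642, 656, 673, 681 → median = 610
|x − 610|: 32, 170, 84, 0, 11, 106, 65, 63, 147, 71, 46
Sorted deviations: 0, 11, 32, 46, 63, 65, 71, 84, 106, 147, 170 → MAD = 65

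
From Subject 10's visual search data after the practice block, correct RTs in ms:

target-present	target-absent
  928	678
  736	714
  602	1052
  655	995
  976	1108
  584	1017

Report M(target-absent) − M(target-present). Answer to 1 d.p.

M(target-present) = 4481/6 = 746.833
M(target-absent) = 5564/6 = 927.333
Difference = 927.333 − 746.833 = 180.500 ms

180.5 ms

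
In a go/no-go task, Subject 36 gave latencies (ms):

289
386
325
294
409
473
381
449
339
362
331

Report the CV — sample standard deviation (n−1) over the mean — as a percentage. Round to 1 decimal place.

16.2%

n = 11, Σ = 4038, M = 367.0909
Σ(x−M)² = 35562.909; s = √(35562.909/10) = 59.6346
CV = 59.6346 / 367.0909 = 0.16245 = 16.245%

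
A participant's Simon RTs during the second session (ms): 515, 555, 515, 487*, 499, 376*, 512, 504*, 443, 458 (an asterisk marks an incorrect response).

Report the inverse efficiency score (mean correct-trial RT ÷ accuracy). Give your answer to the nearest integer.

714 ms

Correct trials (n=7): 515, 555, 515, 499, 512, 443, 458
Mean correct RT = 3497/7 = 499.5714 ms
Proportion correct = 7/10
IES = 499.5714 / (7/10) = 713.673 ms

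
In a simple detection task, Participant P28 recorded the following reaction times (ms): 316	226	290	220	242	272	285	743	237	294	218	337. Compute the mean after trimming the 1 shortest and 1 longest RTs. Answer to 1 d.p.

Sorted: 218, 220, 226, 237, 242, 272, 285, 290, 294, 316, 337, 743
Drop lowest 1 (218) and highest 1 (743)
Remaining (n=10): Σ = 2719, mean = 2719/10 = 271.900

271.9 ms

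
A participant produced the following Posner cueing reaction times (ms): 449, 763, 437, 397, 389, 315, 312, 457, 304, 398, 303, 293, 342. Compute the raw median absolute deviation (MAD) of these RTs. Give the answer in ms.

68 ms

Sorted: 293, 303, 304, 312, 315, 342, 389, 397, 398, 437, 449, 457, 763 → median = 389
|x − 389|: 60, 374, 48, 8, 0, 74, 77, 68, 85, 9, 86, 96, 47
Sorted deviations: 0, 8, 9, 47, 48, 60, 68, 74, 77, 85, 86, 96, 374 → MAD = 68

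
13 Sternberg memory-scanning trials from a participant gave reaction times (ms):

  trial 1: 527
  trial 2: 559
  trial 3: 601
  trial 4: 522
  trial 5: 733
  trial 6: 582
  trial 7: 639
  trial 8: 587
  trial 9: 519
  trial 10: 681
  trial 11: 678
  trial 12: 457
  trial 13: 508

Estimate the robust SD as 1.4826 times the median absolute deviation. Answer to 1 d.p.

89.0 ms

Sorted: 457, 508, 519, 522, 527, 559, 582, 587, 601, 639, 678, 681, 733 → median = 582
|x − 582| sorted: 0, 5, 19, 23, 55, 57, 60, 63, 74, 96, 99, 125, 151 → MAD = 60
Robust SD ≈ 1.4826 × 60 = 88.956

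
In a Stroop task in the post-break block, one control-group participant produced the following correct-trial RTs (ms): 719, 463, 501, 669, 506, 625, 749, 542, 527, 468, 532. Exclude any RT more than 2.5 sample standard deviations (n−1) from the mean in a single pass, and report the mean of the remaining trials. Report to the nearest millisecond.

n = 11, ΣRT = 6301, M = 572.818
Σ(x−M)² = 101767.64; s = √(101767.64/10) = 100.880
Cutoffs: 572.818 ± 2.5·100.880 → [320.6, 825.0]
No RTs fall outside the cutoffs; all 11 retained. Mean = 6301/11 = 572.818

573 ms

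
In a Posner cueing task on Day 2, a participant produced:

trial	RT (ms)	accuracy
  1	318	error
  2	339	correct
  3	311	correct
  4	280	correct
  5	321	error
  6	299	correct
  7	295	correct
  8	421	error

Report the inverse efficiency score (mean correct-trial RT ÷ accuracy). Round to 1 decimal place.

487.7 ms

Correct trials (n=5): 339, 311, 280, 299, 295
Mean correct RT = 1524/5 = 304.8000 ms
Proportion correct = 5/8
IES = 304.8000 / (5/8) = 487.680 ms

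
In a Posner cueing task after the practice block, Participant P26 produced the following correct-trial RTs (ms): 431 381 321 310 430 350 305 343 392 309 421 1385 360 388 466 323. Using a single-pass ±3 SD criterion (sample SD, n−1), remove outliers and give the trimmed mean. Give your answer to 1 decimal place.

n = 16, ΣRT = 6915, M = 432.188
Σ(x−M)² = 1005800.44; s = √(1005800.44/15) = 258.947
Cutoffs: 432.188 ± 3·258.947 → [-344.7, 1209.0]
Outside: 1385 → excluded.
Retained (n=15): Σ = 5530, mean = 5530/15 = 368.667

368.7 ms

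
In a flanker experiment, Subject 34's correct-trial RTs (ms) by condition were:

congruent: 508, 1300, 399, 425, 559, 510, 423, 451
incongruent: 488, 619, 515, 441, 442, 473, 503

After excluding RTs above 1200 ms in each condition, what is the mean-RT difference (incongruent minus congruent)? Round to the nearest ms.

29 ms

congruent: exclude 1300
M(congruent) = 3275/7 = 467.857
M(incongruent) = 3481/7 = 497.286
Difference = 497.286 − 467.857 = 29.429 ms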